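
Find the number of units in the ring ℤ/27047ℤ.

24192

First factor: 27047 = 17 × 37 × 43.
φ(27047) = 27047 · (1 − 1/17) · (1 − 1/37) · (1 − 1/43)
       = 27047 · 24192/27047 = 24192.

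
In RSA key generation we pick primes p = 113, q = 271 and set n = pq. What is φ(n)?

30240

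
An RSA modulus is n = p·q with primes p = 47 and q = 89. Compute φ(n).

4048

φ(4183) = 4183 · (1 − 1/47) · (1 − 1/89)
       = 4183 · 4048/4183 = 4048.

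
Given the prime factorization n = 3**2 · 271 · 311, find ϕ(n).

502200

φ(3^2) = 3^2 − 3^1 = 9 − 3 = 6.
φ(271) = 271 − 1 = 270.
φ(311) = 311 − 1 = 310.
Multiply: 6 · 270 · 310 = 502200.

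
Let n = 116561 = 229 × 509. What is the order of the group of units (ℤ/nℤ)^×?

115824

φ(116561) = 116561 · (1 − 1/229) · (1 − 1/509)
       = 116561 · 115824/116561 = 115824.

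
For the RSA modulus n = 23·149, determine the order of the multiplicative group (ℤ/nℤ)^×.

φ(n) = (p − 1)(q − 1) = (23−1)(149−1) = 22·148 = 3256.

3256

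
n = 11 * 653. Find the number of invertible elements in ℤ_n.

φ(7183) = 7183 · (1 − 1/11) · (1 − 1/653)
       = 7183 · 6520/7183 = 6520.

6520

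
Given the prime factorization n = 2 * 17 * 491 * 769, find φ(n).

φ(12837686) = 12837686 · (1 − 1/2) · (1 − 1/17) · (1 − 1/491) · (1 − 1/769)
       = 12837686 · 6021120/12837686 = 6021120.

6021120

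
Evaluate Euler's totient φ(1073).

1008

Prime factorization: 1073 = 29 · 37.
φ(29) = 29 − 1 = 28.
φ(37) = 37 − 1 = 36.
φ(1073) = 28 × 36 = 1008.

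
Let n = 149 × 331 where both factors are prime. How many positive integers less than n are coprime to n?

48840

For distinct primes, φ(pq) = (p−1)(q−1) = 148 × 330 = 48840.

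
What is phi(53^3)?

146068

φ(148877) = 148877 · (1 − 1/53)
       = 148877 · 52/53 = 146068.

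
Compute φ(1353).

Prime factorization: 1353 = 3 · 11 · 41.
φ(3) = 3 − 1 = 2.
φ(11) = 11 − 1 = 10.
φ(41) = 41 − 1 = 40.
φ(1353) = 2 × 10 × 40 = 800.

800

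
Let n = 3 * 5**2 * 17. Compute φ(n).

φ(1275) = 1275 · (1 − 1/3) · (1 − 1/5) · (1 − 1/17)
       = 1275 · 128/255 = 640.

640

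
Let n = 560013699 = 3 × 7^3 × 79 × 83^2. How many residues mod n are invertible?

312150384

φ(560013699) = 560013699 · (1 − 1/3) · (1 − 1/7) · (1 − 1/79) · (1 − 1/83)
       = 560013699 · 76752/137697 = 312150384.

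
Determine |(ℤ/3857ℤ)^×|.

3024

Prime factorization: 3857 = 7 · 19 · 29.
φ(7) = 7 − 1 = 6.
φ(19) = 19 − 1 = 18.
φ(29) = 29 − 1 = 28.
φ(3857) = 6 × 18 × 28 = 3024.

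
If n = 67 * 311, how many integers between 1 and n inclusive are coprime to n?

φ(67) = 67 − 1 = 66.
φ(311) = 311 − 1 = 310.
Since φ is multiplicative, φ(20837) = 66 · 310 = 20460.

20460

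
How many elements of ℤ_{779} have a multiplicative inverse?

779 = 19 · 41.
φ(19) = 19 − 1 = 18.
φ(41) = 41 − 1 = 40.
Multiply: 18 · 40 = 720.

720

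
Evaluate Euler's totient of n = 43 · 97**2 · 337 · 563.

73852950528

φ(43) = 43 − 1 = 42.
φ(97^2) = 97^1·(97−1) = 97·96 = 9312.
φ(337) = 337 − 1 = 336.
φ(563) = 563 − 1 = 562.
Since φ is multiplicative, φ(76762696097) = 42 · 9312 · 336 · 562 = 73852950528.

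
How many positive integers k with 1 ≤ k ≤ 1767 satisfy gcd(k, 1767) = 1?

1080

1767 = 3 · 19 · 31.
φ(3) = 3 − 1 = 2.
φ(19) = 19 − 1 = 18.
φ(31) = 31 − 1 = 30.
Multiply: 2 · 18 · 30 = 1080.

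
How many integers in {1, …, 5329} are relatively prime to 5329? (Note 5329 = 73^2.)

φ(73^2) = 73^1·(73−1) = 73·72 = 5256.

5256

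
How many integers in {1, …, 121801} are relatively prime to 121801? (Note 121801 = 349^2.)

φ(349^2) = 349^2 − 349^1 = 121801 − 349 = 121452.

121452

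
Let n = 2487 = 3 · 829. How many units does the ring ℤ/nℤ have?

φ(2487) = 2487 · (1 − 1/3) · (1 − 1/829)
       = 2487 · 1656/2487 = 1656.

1656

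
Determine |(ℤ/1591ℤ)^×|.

1512

Prime factorization: 1591 = 37 × 43.
φ(1591) = 1591 · (1 − 1/37) · (1 − 1/43)
       = 1591 · 1512/1591 = 1512.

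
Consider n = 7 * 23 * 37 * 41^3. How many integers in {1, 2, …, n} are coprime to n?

319524480

φ(7) = 7 − 1 = 6.
φ(23) = 23 − 1 = 22.
φ(37) = 37 − 1 = 36.
φ(41^3) = 41^2·(41−1) = 1681·40 = 67240.
Since φ is multiplicative, φ(410562397) = 6 · 22 · 36 · 67240 = 319524480.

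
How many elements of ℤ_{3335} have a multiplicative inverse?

Prime factorization: 3335 = 5 × 23 × 29.
φ(3335) = 3335 · (1 − 1/5) · (1 − 1/23) · (1 − 1/29)
       = 3335 · 2464/3335 = 2464.

2464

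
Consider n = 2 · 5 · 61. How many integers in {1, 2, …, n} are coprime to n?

φ(2) = 2 − 1 = 1.
φ(5) = 5 − 1 = 4.
φ(61) = 61 − 1 = 60.
Multiply: 1 · 4 · 60 = 240.

240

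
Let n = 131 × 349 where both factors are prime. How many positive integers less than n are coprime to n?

45240

φ(pq) = (p−1)(q−1) = 130 · 348 = 45240.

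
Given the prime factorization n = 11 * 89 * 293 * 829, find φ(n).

φ(11) = 11 − 1 = 10.
φ(89) = 89 − 1 = 88.
φ(293) = 293 − 1 = 292.
φ(829) = 829 − 1 = 828.
Since φ is multiplicative, φ(237796163) = 10 · 88 · 292 · 828 = 212762880.

212762880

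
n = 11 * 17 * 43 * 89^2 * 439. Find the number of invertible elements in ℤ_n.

23052395520

φ(27961122079) = 27961122079 · (1 − 1/11) · (1 − 1/17) · (1 − 1/43) · (1 − 1/89) · (1 − 1/439)
       = 27961122079 · 259015680/314169911 = 23052395520.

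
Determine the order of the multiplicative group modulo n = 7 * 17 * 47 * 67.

φ(374731) = 374731 · (1 − 1/7) · (1 − 1/17) · (1 − 1/47) · (1 − 1/67)
       = 374731 · 291456/374731 = 291456.

291456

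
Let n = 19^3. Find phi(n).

6498

φ(19^3) = 19^2·(19−1) = 361·18 = 6498.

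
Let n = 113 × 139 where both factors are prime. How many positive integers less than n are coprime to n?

φ(15707) = 15707 · (1 − 1/113) · (1 − 1/139)
       = 15707 · 15456/15707 = 15456.

15456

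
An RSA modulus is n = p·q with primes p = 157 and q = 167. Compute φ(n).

φ(pq) = (p−1)(q−1) = 156 · 166 = 25896.

25896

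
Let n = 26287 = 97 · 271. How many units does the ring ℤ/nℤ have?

φ(97) = 97 − 1 = 96.
φ(271) = 271 − 1 = 270.
φ(26287) = 96 × 270 = 25920.

25920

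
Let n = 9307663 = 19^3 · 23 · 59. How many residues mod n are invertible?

8291448

φ(19^3) = 19^2·(19−1) = 361·18 = 6498.
φ(23) = 23 − 1 = 22.
φ(59) = 59 − 1 = 58.
Multiply: 6498 · 22 · 58 = 8291448.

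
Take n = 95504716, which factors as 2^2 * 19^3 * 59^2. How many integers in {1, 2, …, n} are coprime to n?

44472312

φ(2^2) = 2^1·(2−1) = 2·1 = 2.
φ(19^3) = 19^3 − 19^2 = 6859 − 361 = 6498.
φ(59^2) = 59^1·(59−1) = 59·58 = 3422.
Since φ is multiplicative, φ(95504716) = 2 · 6498 · 3422 = 44472312.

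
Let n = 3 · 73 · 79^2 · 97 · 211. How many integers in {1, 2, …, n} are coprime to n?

17888532480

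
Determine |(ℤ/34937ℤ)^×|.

Prime factorization: 34937 = 7^2 * 23 * 31.
φ(7^2) = 7^1·(7−1) = 7·6 = 42.
φ(23) = 23 − 1 = 22.
φ(31) = 31 − 1 = 30.
Since φ is multiplicative, φ(34937) = 42 · 22 · 30 = 27720.

27720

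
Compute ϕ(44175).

Factor 44175: 44175 = 3 × 5^2 × 19 × 31.
φ(44175) = 44175 · (1 − 1/3) · (1 − 1/5) · (1 − 1/19) · (1 − 1/31)
       = 44175 · 4320/8835 = 21600.

21600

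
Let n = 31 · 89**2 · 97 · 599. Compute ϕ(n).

13488583680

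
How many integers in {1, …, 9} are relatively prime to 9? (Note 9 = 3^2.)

φ(9) = 9 · (1 − 1/3)
       = 9 · 2/3 = 6.

6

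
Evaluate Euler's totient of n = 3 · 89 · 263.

46112

φ(70221) = 70221 · (1 − 1/3) · (1 − 1/89) · (1 − 1/263)
       = 70221 · 46112/70221 = 46112.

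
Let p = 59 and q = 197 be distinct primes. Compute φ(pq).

φ(11623) = 11623 · (1 − 1/59) · (1 − 1/197)
       = 11623 · 11368/11623 = 11368.

11368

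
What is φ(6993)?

Prime factorization: 6993 = 3^3 × 7 × 37.
φ(6993) = 6993 · (1 − 1/3) · (1 − 1/7) · (1 − 1/37)
       = 6993 · 432/777 = 3888.

3888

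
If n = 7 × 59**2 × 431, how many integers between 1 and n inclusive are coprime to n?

φ(10502177) = 10502177 · (1 − 1/7) · (1 − 1/59) · (1 − 1/431)
       = 10502177 · 149640/178003 = 8828760.

8828760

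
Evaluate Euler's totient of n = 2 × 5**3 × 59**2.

342200

φ(870250) = 870250 · (1 − 1/2) · (1 − 1/5) · (1 − 1/59)
       = 870250 · 232/590 = 342200.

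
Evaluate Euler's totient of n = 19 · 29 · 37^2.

671328

φ(754319) = 754319 · (1 − 1/19) · (1 − 1/29) · (1 − 1/37)
       = 754319 · 18144/20387 = 671328.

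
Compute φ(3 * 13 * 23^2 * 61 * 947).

689293440

φ(3) = 3 − 1 = 2.
φ(13) = 13 − 1 = 12.
φ(23^2) = 23^2 − 23^1 = 529 − 23 = 506.
φ(61) = 61 − 1 = 60.
φ(947) = 947 − 1 = 946.
φ(1191790977) = 2 × 12 × 506 × 60 × 946 = 689293440.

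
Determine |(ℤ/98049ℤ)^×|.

51744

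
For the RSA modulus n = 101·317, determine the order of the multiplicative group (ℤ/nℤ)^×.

31600

For distinct primes, φ(pq) = (p−1)(q−1) = 100 × 316 = 31600.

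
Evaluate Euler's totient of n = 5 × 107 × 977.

φ(522695) = 522695 · (1 − 1/5) · (1 − 1/107) · (1 − 1/977)
       = 522695 · 413824/522695 = 413824.

413824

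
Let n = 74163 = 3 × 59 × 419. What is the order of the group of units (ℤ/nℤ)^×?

48488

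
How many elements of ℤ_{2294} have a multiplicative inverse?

1080

First factor: 2294 = 2 * 31 * 37.
φ(2) = 2 − 1 = 1.
φ(31) = 31 − 1 = 30.
φ(37) = 37 − 1 = 36.
Since φ is multiplicative, φ(2294) = 1 · 30 · 36 = 1080.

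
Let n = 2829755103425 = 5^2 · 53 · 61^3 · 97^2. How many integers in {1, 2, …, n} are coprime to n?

2162157004800

φ(5^2) = 5^2 − 5^1 = 25 − 5 = 20.
φ(53) = 53 − 1 = 52.
φ(61^3) = 61^2·(61−1) = 3721·60 = 223260.
φ(97^2) = 97^1·(97−1) = 97·96 = 9312.
φ(2829755103425) = 20 × 52 × 223260 × 9312 = 2162157004800.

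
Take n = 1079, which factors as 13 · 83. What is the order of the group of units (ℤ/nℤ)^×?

φ(13) = 13 − 1 = 12.
φ(83) = 83 − 1 = 82.
Multiply: 12 · 82 = 984.

984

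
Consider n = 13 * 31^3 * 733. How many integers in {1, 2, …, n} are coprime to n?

253242720

φ(13) = 13 − 1 = 12.
φ(31^3) = 31^2·(31−1) = 961·30 = 28830.
φ(733) = 733 − 1 = 732.
Multiply: 12 · 28830 · 732 = 253242720.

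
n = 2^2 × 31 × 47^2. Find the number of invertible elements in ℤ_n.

φ(2^2) = 2^1·(2−1) = 2·1 = 2.
φ(31) = 31 − 1 = 30.
φ(47^2) = 47^1·(47−1) = 47·46 = 2162.
Since φ is multiplicative, φ(273916) = 2 · 30 · 2162 = 129720.

129720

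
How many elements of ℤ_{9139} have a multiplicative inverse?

7776

Prime factorization: 9139 = 13 · 19 · 37.
φ(13) = 13 − 1 = 12.
φ(19) = 19 − 1 = 18.
φ(37) = 37 − 1 = 36.
Since φ is multiplicative, φ(9139) = 12 · 18 · 36 = 7776.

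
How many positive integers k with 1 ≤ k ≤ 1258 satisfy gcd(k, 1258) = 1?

576

First factor: 1258 = 2 · 17 · 37.
φ(2) = 2 − 1 = 1.
φ(17) = 17 − 1 = 16.
φ(37) = 37 − 1 = 36.
Multiply: 1 · 16 · 36 = 576.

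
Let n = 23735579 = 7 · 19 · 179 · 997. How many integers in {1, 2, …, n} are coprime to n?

φ(23735579) = 23735579 · (1 − 1/7) · (1 − 1/19) · (1 − 1/179) · (1 − 1/997)
       = 23735579 · 19147104/23735579 = 19147104.

19147104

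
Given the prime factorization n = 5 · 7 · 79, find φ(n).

φ(2765) = 2765 · (1 − 1/5) · (1 − 1/7) · (1 − 1/79)
       = 2765 · 1872/2765 = 1872.

1872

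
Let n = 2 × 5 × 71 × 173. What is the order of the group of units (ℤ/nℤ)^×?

φ(122830) = 122830 · (1 − 1/2) · (1 − 1/5) · (1 − 1/71) · (1 − 1/173)
       = 122830 · 48160/122830 = 48160.

48160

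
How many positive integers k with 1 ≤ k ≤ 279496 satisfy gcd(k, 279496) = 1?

279496 = 2**3 · 7**2 · 23 · 31.
φ(2^3) = 2^2·(2−1) = 4·1 = 4.
φ(7^2) = 7^1·(7−1) = 7·6 = 42.
φ(23) = 23 − 1 = 22.
φ(31) = 31 − 1 = 30.
φ(279496) = 4 × 42 × 22 × 30 = 110880.

110880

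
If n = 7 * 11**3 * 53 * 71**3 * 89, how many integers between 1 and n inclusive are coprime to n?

11722962451200

φ(15729576064279) = 15729576064279 · (1 − 1/7) · (1 − 1/11) · (1 − 1/53) · (1 − 1/71) · (1 − 1/89)
       = 15729576064279 · 19219200/25787839 = 11722962451200.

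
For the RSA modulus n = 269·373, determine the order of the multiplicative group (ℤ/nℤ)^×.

φ(pq) = (p−1)(q−1) = 268 · 372 = 99696.

99696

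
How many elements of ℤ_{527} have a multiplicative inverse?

480

527 = 17 · 31.
φ(527) = 527 · (1 − 1/17) · (1 − 1/31)
       = 527 · 480/527 = 480.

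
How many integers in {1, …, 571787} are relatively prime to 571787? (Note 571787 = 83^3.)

φ(83^3) = 83^3 − 83^2 = 571787 − 6889 = 564898.

564898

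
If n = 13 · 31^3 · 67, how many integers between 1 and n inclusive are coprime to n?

φ(25947961) = 25947961 · (1 − 1/13) · (1 − 1/31) · (1 − 1/67)
       = 25947961 · 23760/27001 = 22833360.

22833360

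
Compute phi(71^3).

352870

φ(357911) = 357911 · (1 − 1/71)
       = 357911 · 70/71 = 352870.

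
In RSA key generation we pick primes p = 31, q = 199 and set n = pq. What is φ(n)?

φ(31) = 31 − 1 = 30.
φ(199) = 199 − 1 = 198.
φ(6169) = 30 × 198 = 5940.

5940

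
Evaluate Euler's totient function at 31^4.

893730

φ(31^4) = 31^3·(31−1) = 29791·30 = 893730.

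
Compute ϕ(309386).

117600

309386 = 2 * 7^3 * 11 * 41.
φ(309386) = 309386 · (1 − 1/2) · (1 − 1/7) · (1 − 1/11) · (1 − 1/41)
       = 309386 · 2400/6314 = 117600.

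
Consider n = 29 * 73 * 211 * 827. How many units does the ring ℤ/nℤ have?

349695360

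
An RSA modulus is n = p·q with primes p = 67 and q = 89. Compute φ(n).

5808

For distinct primes, φ(pq) = (p−1)(q−1) = 66 × 88 = 5808.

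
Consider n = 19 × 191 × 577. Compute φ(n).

1969920

φ(19) = 19 − 1 = 18.
φ(191) = 191 − 1 = 190.
φ(577) = 577 − 1 = 576.
φ(2093933) = 18 × 190 × 576 = 1969920.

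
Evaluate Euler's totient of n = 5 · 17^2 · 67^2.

4811136

φ(5) = 5 − 1 = 4.
φ(17^2) = 17^1·(17−1) = 17·16 = 272.
φ(67^2) = 67^2 − 67^1 = 4489 − 67 = 4422.
Since φ is multiplicative, φ(6486605) = 4 · 272 · 4422 = 4811136.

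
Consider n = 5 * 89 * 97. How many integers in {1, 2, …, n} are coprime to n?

φ(5) = 5 − 1 = 4.
φ(89) = 89 − 1 = 88.
φ(97) = 97 − 1 = 96.
φ(43165) = 4 × 88 × 96 = 33792.

33792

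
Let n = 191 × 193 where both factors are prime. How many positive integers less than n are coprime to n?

φ(36863) = 36863 · (1 − 1/191) · (1 − 1/193)
       = 36863 · 36480/36863 = 36480.

36480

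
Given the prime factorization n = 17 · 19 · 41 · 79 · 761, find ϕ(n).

φ(17) = 17 − 1 = 16.
φ(19) = 19 − 1 = 18.
φ(41) = 41 − 1 = 40.
φ(79) = 79 − 1 = 78.
φ(761) = 761 − 1 = 760.
φ(796155917) = 16 × 18 × 40 × 78 × 760 = 682905600.

682905600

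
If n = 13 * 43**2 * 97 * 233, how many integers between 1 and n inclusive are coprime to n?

482678784

φ(543260237) = 543260237 · (1 − 1/13) · (1 − 1/43) · (1 − 1/97) · (1 − 1/233)
       = 543260237 · 11225088/12633959 = 482678784.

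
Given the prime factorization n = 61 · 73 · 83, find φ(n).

354240

φ(61) = 61 − 1 = 60.
φ(73) = 73 − 1 = 72.
φ(83) = 83 − 1 = 82.
φ(369599) = 60 × 72 × 82 = 354240.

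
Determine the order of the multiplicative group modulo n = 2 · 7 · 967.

φ(13538) = 13538 · (1 − 1/2) · (1 − 1/7) · (1 − 1/967)
       = 13538 · 5796/13538 = 5796.

5796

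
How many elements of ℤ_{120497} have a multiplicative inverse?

120497 = 13^2 · 23 · 31.
φ(120497) = 120497 · (1 − 1/13) · (1 − 1/23) · (1 − 1/31)
       = 120497 · 7920/9269 = 102960.

102960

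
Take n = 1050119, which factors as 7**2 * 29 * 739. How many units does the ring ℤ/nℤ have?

867888

φ(1050119) = 1050119 · (1 − 1/7) · (1 − 1/29) · (1 − 1/739)
       = 1050119 · 123984/150017 = 867888.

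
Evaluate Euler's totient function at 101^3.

1020100

φ(101^3) = 101^2·(101−1) = 10201·100 = 1020100.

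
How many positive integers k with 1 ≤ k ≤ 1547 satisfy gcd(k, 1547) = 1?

Factor 1547: 1547 = 7 · 13 · 17.
φ(7) = 7 − 1 = 6.
φ(13) = 13 − 1 = 12.
φ(17) = 17 − 1 = 16.
Multiply: 6 · 12 · 16 = 1152.

1152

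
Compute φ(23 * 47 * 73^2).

5319072

φ(5760649) = 5760649 · (1 − 1/23) · (1 − 1/47) · (1 − 1/73)
       = 5760649 · 72864/78913 = 5319072.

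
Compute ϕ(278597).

226800

Factor 278597: 278597 = 11 * 19 * 31 * 43.
φ(11) = 11 − 1 = 10.
φ(19) = 19 − 1 = 18.
φ(31) = 31 − 1 = 30.
φ(43) = 43 − 1 = 42.
Since φ is multiplicative, φ(278597) = 10 · 18 · 30 · 42 = 226800.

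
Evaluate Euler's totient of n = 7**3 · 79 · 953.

21831264

φ(25823441) = 25823441 · (1 − 1/7) · (1 − 1/79) · (1 − 1/953)
       = 25823441 · 445536/527009 = 21831264.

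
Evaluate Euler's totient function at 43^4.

φ(43^4) = 43^3·(43−1) = 79507·42 = 3339294.

3339294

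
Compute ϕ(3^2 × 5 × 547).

13104

φ(3^2) = 3^2 − 3^1 = 9 − 3 = 6.
φ(5) = 5 − 1 = 4.
φ(547) = 547 − 1 = 546.
Since φ is multiplicative, φ(24615) = 6 · 4 · 546 = 13104.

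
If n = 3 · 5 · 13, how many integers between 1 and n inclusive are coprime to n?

φ(195) = 195 · (1 − 1/3) · (1 − 1/5) · (1 − 1/13)
       = 195 · 96/195 = 96.

96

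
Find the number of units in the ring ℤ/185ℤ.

Prime factorization: 185 = 5 × 37.
φ(5) = 5 − 1 = 4.
φ(37) = 37 − 1 = 36.
φ(185) = 4 × 36 = 144.

144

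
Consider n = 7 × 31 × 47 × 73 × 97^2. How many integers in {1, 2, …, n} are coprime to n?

φ(7) = 7 − 1 = 6.
φ(31) = 31 − 1 = 30.
φ(47) = 47 − 1 = 46.
φ(73) = 73 − 1 = 72.
φ(97^2) = 97^2 − 97^1 = 9409 − 97 = 9312.
Multiply: 6 · 30 · 46 · 72 · 9312 = 5551441920.

5551441920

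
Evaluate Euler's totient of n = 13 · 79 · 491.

φ(504257) = 504257 · (1 − 1/13) · (1 − 1/79) · (1 − 1/491)
       = 504257 · 458640/504257 = 458640.

458640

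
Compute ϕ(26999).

21168

First factor: 26999 = 7^2 · 19 · 29.
φ(7^2) = 7^2 − 7^1 = 49 − 7 = 42.
φ(19) = 19 − 1 = 18.
φ(29) = 29 − 1 = 28.
Since φ is multiplicative, φ(26999) = 42 · 18 · 28 = 21168.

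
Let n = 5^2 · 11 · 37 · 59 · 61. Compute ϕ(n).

25056000

φ(5^2) = 5^2 − 5^1 = 25 − 5 = 20.
φ(11) = 11 − 1 = 10.
φ(37) = 37 − 1 = 36.
φ(59) = 59 − 1 = 58.
φ(61) = 61 − 1 = 60.
φ(36619825) = 20 × 10 × 36 × 58 × 60 = 25056000.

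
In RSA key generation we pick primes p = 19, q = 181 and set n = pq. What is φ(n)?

φ(pq) = (p−1)(q−1) = 18 · 180 = 3240.

3240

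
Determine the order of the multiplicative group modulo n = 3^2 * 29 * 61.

10080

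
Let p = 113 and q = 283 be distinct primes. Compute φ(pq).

For distinct primes, φ(pq) = (p−1)(q−1) = 112 × 282 = 31584.

31584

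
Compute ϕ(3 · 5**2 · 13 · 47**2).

φ(3) = 3 − 1 = 2.
φ(5^2) = 5^2 − 5^1 = 25 − 5 = 20.
φ(13) = 13 − 1 = 12.
φ(47^2) = 47^2 − 47^1 = 2209 − 47 = 2162.
Multiply: 2 · 20 · 12 · 2162 = 1037760.

1037760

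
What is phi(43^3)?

77658

φ(43^3) = 43^3 − 43^2 = 79507 − 1849 = 77658.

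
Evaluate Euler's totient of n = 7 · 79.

468

φ(7) = 7 − 1 = 6.
φ(79) = 79 − 1 = 78.
Since φ is multiplicative, φ(553) = 6 · 78 = 468.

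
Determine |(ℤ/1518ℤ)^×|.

Prime factorization: 1518 = 2 · 3 · 11 · 23.
φ(1518) = 1518 · (1 − 1/2) · (1 − 1/3) · (1 − 1/11) · (1 − 1/23)
       = 1518 · 440/1518 = 440.

440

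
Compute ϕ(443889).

272160

443889 = 3^2 × 31 × 37 × 43.
φ(3^2) = 3^2 − 3^1 = 9 − 3 = 6.
φ(31) = 31 − 1 = 30.
φ(37) = 37 − 1 = 36.
φ(43) = 43 − 1 = 42.
φ(443889) = 6 × 30 × 36 × 42 = 272160.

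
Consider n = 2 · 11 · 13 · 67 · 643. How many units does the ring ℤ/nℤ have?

5084640

φ(12321166) = 12321166 · (1 − 1/2) · (1 − 1/11) · (1 − 1/13) · (1 − 1/67) · (1 − 1/643)
       = 12321166 · 5084640/12321166 = 5084640.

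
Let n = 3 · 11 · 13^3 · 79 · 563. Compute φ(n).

φ(3224626977) = 3224626977 · (1 − 1/3) · (1 − 1/11) · (1 − 1/13) · (1 − 1/79) · (1 − 1/563)
       = 3224626977 · 10520640/19080633 = 1777988160.

1777988160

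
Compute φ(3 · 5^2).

40

φ(75) = 75 · (1 − 1/3) · (1 − 1/5)
       = 75 · 8/15 = 40.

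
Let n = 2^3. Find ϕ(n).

4

φ(2^3) = 2^3 − 2^2 = 8 − 4 = 4.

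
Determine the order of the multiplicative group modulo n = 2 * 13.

12

φ(2) = 2 − 1 = 1.
φ(13) = 13 − 1 = 12.
φ(26) = 1 × 12 = 12.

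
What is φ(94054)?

43200

Factor 94054: 94054 = 2 × 31 × 37 × 41.
φ(2) = 2 − 1 = 1.
φ(31) = 31 − 1 = 30.
φ(37) = 37 − 1 = 36.
φ(41) = 41 − 1 = 40.
Since φ is multiplicative, φ(94054) = 1 · 30 · 36 · 40 = 43200.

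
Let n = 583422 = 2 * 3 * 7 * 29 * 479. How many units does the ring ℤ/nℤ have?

φ(2) = 2 − 1 = 1.
φ(3) = 3 − 1 = 2.
φ(7) = 7 − 1 = 6.
φ(29) = 29 − 1 = 28.
φ(479) = 479 − 1 = 478.
Since φ is multiplicative, φ(583422) = 1 · 2 · 6 · 28 · 478 = 160608.

160608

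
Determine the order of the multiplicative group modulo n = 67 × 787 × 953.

49385952

φ(67) = 67 − 1 = 66.
φ(787) = 787 − 1 = 786.
φ(953) = 953 − 1 = 952.
Since φ is multiplicative, φ(50250737) = 66 · 786 · 952 = 49385952.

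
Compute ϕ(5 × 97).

φ(485) = 485 · (1 − 1/5) · (1 − 1/97)
       = 485 · 384/485 = 384.

384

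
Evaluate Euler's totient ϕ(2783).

Prime factorization: 2783 = 11^2 · 23.
φ(11^2) = 11^2 − 11^1 = 121 − 11 = 110.
φ(23) = 23 − 1 = 22.
Since φ is multiplicative, φ(2783) = 110 · 22 = 2420.

2420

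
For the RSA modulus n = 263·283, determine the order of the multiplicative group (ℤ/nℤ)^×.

φ(263) = 263 − 1 = 262.
φ(283) = 283 − 1 = 282.
Since φ is multiplicative, φ(74429) = 262 · 282 = 73884.

73884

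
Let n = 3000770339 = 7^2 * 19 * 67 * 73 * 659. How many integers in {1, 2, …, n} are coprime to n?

2363872896

φ(7^2) = 7^1·(7−1) = 7·6 = 42.
φ(19) = 19 − 1 = 18.
φ(67) = 67 − 1 = 66.
φ(73) = 73 − 1 = 72.
φ(659) = 659 − 1 = 658.
φ(3000770339) = 42 × 18 × 66 × 72 × 658 = 2363872896.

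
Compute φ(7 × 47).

276

φ(329) = 329 · (1 − 1/7) · (1 − 1/47)
       = 329 · 276/329 = 276.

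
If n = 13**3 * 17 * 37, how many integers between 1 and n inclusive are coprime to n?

φ(1381913) = 1381913 · (1 − 1/13) · (1 − 1/17) · (1 − 1/37)
       = 1381913 · 6912/8177 = 1168128.

1168128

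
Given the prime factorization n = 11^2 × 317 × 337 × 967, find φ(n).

11282261760

φ(11^2) = 11^2 − 11^1 = 121 − 11 = 110.
φ(317) = 317 − 1 = 316.
φ(337) = 337 − 1 = 336.
φ(967) = 967 − 1 = 966.
Since φ is multiplicative, φ(12499740803) = 110 · 316 · 336 · 966 = 11282261760.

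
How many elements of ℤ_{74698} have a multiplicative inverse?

32448

Prime factorization: 74698 = 2 · 13^3 · 17.
φ(2) = 2 − 1 = 1.
φ(13^3) = 13^2·(13−1) = 169·12 = 2028.
φ(17) = 17 − 1 = 16.
Multiply: 1 · 2028 · 16 = 32448.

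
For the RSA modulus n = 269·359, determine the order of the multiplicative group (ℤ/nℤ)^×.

95944

φ(pq) = (p−1)(q−1) = 268 · 358 = 95944.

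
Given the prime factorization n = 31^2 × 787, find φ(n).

φ(31^2) = 31^1·(31−1) = 31·30 = 930.
φ(787) = 787 − 1 = 786.
φ(756307) = 930 × 786 = 730980.

730980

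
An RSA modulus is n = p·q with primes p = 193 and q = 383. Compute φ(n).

φ(193) = 193 − 1 = 192.
φ(383) = 383 − 1 = 382.
Multiply: 192 · 382 = 73344.

73344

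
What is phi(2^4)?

8

φ(16) = 16 · (1 − 1/2)
       = 16 · 1/2 = 8.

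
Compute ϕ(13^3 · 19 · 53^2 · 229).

22937945472

φ(26851643923) = 26851643923 · (1 − 1/13) · (1 − 1/19) · (1 − 1/53) · (1 − 1/229)
       = 26851643923 · 2560896/2997839 = 22937945472.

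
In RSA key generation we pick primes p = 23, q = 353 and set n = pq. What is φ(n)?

7744

For distinct primes, φ(pq) = (p−1)(q−1) = 22 × 352 = 7744.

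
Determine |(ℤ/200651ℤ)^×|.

161280

200651 = 11 × 17 × 29 × 37.
φ(11) = 11 − 1 = 10.
φ(17) = 17 − 1 = 16.
φ(29) = 29 − 1 = 28.
φ(37) = 37 − 1 = 36.
Since φ is multiplicative, φ(200651) = 10 · 16 · 28 · 36 = 161280.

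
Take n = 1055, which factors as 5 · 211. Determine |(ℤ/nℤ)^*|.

φ(1055) = 1055 · (1 − 1/5) · (1 − 1/211)
       = 1055 · 840/1055 = 840.

840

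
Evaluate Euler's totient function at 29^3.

φ(24389) = 24389 · (1 − 1/29)
       = 24389 · 28/29 = 23548.

23548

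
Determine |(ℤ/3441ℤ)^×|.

3441 = 3 * 31 * 37.
φ(3441) = 3441 · (1 − 1/3) · (1 − 1/31) · (1 − 1/37)
       = 3441 · 2160/3441 = 2160.

2160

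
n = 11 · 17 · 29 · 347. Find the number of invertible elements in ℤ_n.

φ(11) = 11 − 1 = 10.
φ(17) = 17 − 1 = 16.
φ(29) = 29 − 1 = 28.
φ(347) = 347 − 1 = 346.
Since φ is multiplicative, φ(1881781) = 10 · 16 · 28 · 346 = 1550080.

1550080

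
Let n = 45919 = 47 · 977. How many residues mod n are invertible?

44896

φ(45919) = 45919 · (1 − 1/47) · (1 − 1/977)
       = 45919 · 44896/45919 = 44896.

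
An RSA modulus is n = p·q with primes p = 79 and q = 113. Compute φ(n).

φ(pq) = (p−1)(q−1) = 78 · 112 = 8736.

8736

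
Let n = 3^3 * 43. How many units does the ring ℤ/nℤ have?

756

φ(1161) = 1161 · (1 − 1/3) · (1 − 1/43)
       = 1161 · 84/129 = 756.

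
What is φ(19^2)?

342

φ(361) = 361 · (1 − 1/19)
       = 361 · 18/19 = 342.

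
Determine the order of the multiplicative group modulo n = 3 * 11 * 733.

φ(3) = 3 − 1 = 2.
φ(11) = 11 − 1 = 10.
φ(733) = 733 − 1 = 732.
Multiply: 2 · 10 · 732 = 14640.

14640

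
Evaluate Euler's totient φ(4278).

First factor: 4278 = 2 × 3 × 23 × 31.
φ(2) = 2 − 1 = 1.
φ(3) = 3 − 1 = 2.
φ(23) = 23 − 1 = 22.
φ(31) = 31 − 1 = 30.
φ(4278) = 1 × 2 × 22 × 30 = 1320.

1320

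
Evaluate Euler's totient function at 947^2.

895862

φ(896809) = 896809 · (1 − 1/947)
       = 896809 · 946/947 = 895862.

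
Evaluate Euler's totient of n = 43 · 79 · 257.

φ(873029) = 873029 · (1 − 1/43) · (1 − 1/79) · (1 − 1/257)
       = 873029 · 838656/873029 = 838656.

838656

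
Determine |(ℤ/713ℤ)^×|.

660

First factor: 713 = 23 · 31.
φ(23) = 23 − 1 = 22.
φ(31) = 31 − 1 = 30.
Since φ is multiplicative, φ(713) = 22 · 30 = 660.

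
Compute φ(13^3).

φ(2197) = 2197 · (1 − 1/13)
       = 2197 · 12/13 = 2028.

2028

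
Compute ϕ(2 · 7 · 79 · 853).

398736

φ(943418) = 943418 · (1 − 1/2) · (1 − 1/7) · (1 − 1/79) · (1 − 1/853)
       = 943418 · 398736/943418 = 398736.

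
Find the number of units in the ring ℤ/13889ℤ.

12096

Factor 13889: 13889 = 17 · 19 · 43.
φ(17) = 17 − 1 = 16.
φ(19) = 19 − 1 = 18.
φ(43) = 43 − 1 = 42.
φ(13889) = 16 × 18 × 42 = 12096.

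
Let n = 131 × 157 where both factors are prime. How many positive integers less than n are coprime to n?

φ(20567) = 20567 · (1 − 1/131) · (1 − 1/157)
       = 20567 · 20280/20567 = 20280.

20280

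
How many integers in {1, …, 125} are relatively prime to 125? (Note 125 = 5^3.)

100

φ(5^3) = 5^2·(5−1) = 25·4 = 100.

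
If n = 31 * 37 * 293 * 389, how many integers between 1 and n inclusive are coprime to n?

122359680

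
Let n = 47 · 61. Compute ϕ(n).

φ(47) = 47 − 1 = 46.
φ(61) = 61 − 1 = 60.
Multiply: 46 · 60 = 2760.

2760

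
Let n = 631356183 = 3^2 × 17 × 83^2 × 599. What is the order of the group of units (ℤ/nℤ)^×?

390718848

φ(3^2) = 3^1·(3−1) = 3·2 = 6.
φ(17) = 17 − 1 = 16.
φ(83^2) = 83^1·(83−1) = 83·82 = 6806.
φ(599) = 599 − 1 = 598.
Since φ is multiplicative, φ(631356183) = 6 · 16 · 6806 · 598 = 390718848.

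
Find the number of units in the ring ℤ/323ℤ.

288

Prime factorization: 323 = 17 · 19.
φ(17) = 17 − 1 = 16.
φ(19) = 19 − 1 = 18.
Multiply: 16 · 18 = 288.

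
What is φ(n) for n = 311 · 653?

202120

φ(311) = 311 − 1 = 310.
φ(653) = 653 − 1 = 652.
Since φ is multiplicative, φ(203083) = 310 · 652 = 202120.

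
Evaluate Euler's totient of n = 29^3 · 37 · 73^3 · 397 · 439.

φ(61181387956097723) = 61181387956097723 · (1 − 1/29) · (1 − 1/37) · (1 − 1/73) · (1 − 1/397) · (1 − 1/439)
       = 61181387956097723 · 12588162048/13651413107 = 56416227380739072.

56416227380739072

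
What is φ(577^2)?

332352

φ(332929) = 332929 · (1 − 1/577)
       = 332929 · 576/577 = 332352.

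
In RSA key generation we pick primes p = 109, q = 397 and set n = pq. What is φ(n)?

φ(pq) = (p−1)(q−1) = 108 · 396 = 42768.

42768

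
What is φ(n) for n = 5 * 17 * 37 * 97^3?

φ(2870356585) = 2870356585 · (1 − 1/5) · (1 − 1/17) · (1 − 1/37) · (1 − 1/97)
       = 2870356585 · 221184/305065 = 2081120256.

2081120256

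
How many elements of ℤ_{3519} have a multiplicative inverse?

3519 = 3^2 · 17 · 23.
φ(3^2) = 3^2 − 3^1 = 9 − 3 = 6.
φ(17) = 17 − 1 = 16.
φ(23) = 23 − 1 = 22.
Multiply: 6 · 16 · 22 = 2112.

2112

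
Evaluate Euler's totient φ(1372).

First factor: 1372 = 2**2 * 7**3.
φ(1372) = 1372 · (1 − 1/2) · (1 − 1/7)
       = 1372 · 6/14 = 588.

588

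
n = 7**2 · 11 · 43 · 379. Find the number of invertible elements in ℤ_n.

φ(8784083) = 8784083 · (1 − 1/7) · (1 − 1/11) · (1 − 1/43) · (1 − 1/379)
       = 8784083 · 952560/1254869 = 6667920.

6667920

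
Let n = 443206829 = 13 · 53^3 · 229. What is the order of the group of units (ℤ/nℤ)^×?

399642048

φ(13) = 13 − 1 = 12.
φ(53^3) = 53^2·(53−1) = 2809·52 = 146068.
φ(229) = 229 − 1 = 228.
φ(443206829) = 12 × 146068 × 228 = 399642048.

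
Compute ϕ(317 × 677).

φ(214609) = 214609 · (1 − 1/317) · (1 − 1/677)
       = 214609 · 213616/214609 = 213616.

213616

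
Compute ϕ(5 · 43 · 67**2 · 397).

φ(5) = 5 − 1 = 4.
φ(43) = 43 − 1 = 42.
φ(67^2) = 67^1·(67−1) = 67·66 = 4422.
φ(397) = 397 − 1 = 396.
Multiply: 4 · 42 · 4422 · 396 = 294186816.

294186816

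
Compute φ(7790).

Prime factorization: 7790 = 2 · 5 · 19 · 41.
φ(2) = 2 − 1 = 1.
φ(5) = 5 − 1 = 4.
φ(19) = 19 − 1 = 18.
φ(41) = 41 − 1 = 40.
φ(7790) = 1 × 4 × 18 × 40 = 2880.

2880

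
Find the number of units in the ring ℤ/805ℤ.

Prime factorization: 805 = 5 × 7 × 23.
φ(5) = 5 − 1 = 4.
φ(7) = 7 − 1 = 6.
φ(23) = 23 − 1 = 22.
Multiply: 4 · 6 · 22 = 528.

528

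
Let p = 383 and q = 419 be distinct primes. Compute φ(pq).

φ(160477) = 160477 · (1 − 1/383) · (1 − 1/419)
       = 160477 · 159676/160477 = 159676.

159676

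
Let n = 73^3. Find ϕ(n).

383688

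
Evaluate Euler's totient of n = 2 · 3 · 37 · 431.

φ(95682) = 95682 · (1 − 1/2) · (1 − 1/3) · (1 − 1/37) · (1 − 1/431)
       = 95682 · 30960/95682 = 30960.

30960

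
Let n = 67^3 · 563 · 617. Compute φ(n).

102567688608

φ(104476344073) = 104476344073 · (1 − 1/67) · (1 − 1/563) · (1 − 1/617)
       = 104476344073 · 22848672/23273857 = 102567688608.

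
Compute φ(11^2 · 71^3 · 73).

2794730400

φ(3161427863) = 3161427863 · (1 − 1/11) · (1 − 1/71) · (1 − 1/73)
       = 3161427863 · 50400/57013 = 2794730400.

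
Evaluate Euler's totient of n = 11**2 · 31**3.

3171300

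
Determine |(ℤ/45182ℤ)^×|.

20160

45182 = 2 · 19 · 29 · 41.
φ(2) = 2 − 1 = 1.
φ(19) = 19 − 1 = 18.
φ(29) = 29 − 1 = 28.
φ(41) = 41 − 1 = 40.
Since φ is multiplicative, φ(45182) = 1 · 18 · 28 · 40 = 20160.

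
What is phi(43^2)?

1806

φ(43^2) = 43^2 − 43^1 = 1849 − 43 = 1806.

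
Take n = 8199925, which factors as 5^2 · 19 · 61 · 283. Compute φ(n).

φ(5^2) = 5^1·(5−1) = 5·4 = 20.
φ(19) = 19 − 1 = 18.
φ(61) = 61 − 1 = 60.
φ(283) = 283 − 1 = 282.
φ(8199925) = 20 × 18 × 60 × 282 = 6091200.

6091200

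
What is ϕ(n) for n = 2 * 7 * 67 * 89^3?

φ(2) = 2 − 1 = 1.
φ(7) = 7 − 1 = 6.
φ(67) = 67 − 1 = 66.
φ(89^3) = 89^2·(89−1) = 7921·88 = 697048.
φ(661260922) = 1 × 6 × 66 × 697048 = 276031008.

276031008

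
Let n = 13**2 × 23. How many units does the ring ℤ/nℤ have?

φ(13^2) = 13^1·(13−1) = 13·12 = 156.
φ(23) = 23 − 1 = 22.
φ(3887) = 156 × 22 = 3432.

3432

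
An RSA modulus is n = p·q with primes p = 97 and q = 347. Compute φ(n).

φ(n) = (p − 1)(q − 1) = (97−1)(347−1) = 96·346 = 33216.

33216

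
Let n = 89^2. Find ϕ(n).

φ(7921) = 7921 · (1 − 1/89)
       = 7921 · 88/89 = 7832.

7832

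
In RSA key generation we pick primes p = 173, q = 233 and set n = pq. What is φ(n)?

For distinct primes, φ(pq) = (p−1)(q−1) = 172 × 232 = 39904.

39904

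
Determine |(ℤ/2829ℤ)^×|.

1760

Factor 2829: 2829 = 3 * 23 * 41.
φ(3) = 3 − 1 = 2.
φ(23) = 23 − 1 = 22.
φ(41) = 41 − 1 = 40.
Multiply: 2 · 22 · 40 = 1760.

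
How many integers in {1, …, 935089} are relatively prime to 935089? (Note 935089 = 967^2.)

934122

φ(935089) = 935089 · (1 − 1/967)
       = 935089 · 966/967 = 934122.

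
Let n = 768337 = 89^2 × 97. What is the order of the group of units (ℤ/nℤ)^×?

φ(768337) = 768337 · (1 − 1/89) · (1 − 1/97)
       = 768337 · 8448/8633 = 751872.

751872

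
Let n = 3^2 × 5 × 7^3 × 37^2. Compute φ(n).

φ(3^2) = 3^1·(3−1) = 3·2 = 6.
φ(5) = 5 − 1 = 4.
φ(7^3) = 7^2·(7−1) = 49·6 = 294.
φ(37^2) = 37^2 − 37^1 = 1369 − 37 = 1332.
Multiply: 6 · 4 · 294 · 1332 = 9398592.

9398592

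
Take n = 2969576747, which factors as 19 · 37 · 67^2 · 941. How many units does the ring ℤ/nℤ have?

φ(2969576747) = 2969576747 · (1 − 1/19) · (1 − 1/37) · (1 − 1/67) · (1 − 1/941)
       = 2969576747 · 40201920/44322041 = 2693528640.

2693528640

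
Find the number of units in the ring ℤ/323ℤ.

288

323 = 17 · 19.
φ(323) = 323 · (1 − 1/17) · (1 − 1/19)
       = 323 · 288/323 = 288.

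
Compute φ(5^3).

φ(5^3) = 5^2·(5−1) = 25·4 = 100.

100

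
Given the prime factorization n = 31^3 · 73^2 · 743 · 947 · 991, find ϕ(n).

105300451958486400

φ(31^3) = 31^2·(31−1) = 961·30 = 28830.
φ(73^2) = 73^2 − 73^1 = 5329 − 73 = 5256.
φ(743) = 743 − 1 = 742.
φ(947) = 947 − 1 = 946.
φ(991) = 991 − 1 = 990.
Since φ is multiplicative, φ(110698885628646229) = 28830 · 5256 · 742 · 946 · 990 = 105300451958486400.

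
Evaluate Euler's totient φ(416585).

416585 = 5 * 13^2 * 17 * 29.
φ(5) = 5 − 1 = 4.
φ(13^2) = 13^2 − 13^1 = 169 − 13 = 156.
φ(17) = 17 − 1 = 16.
φ(29) = 29 − 1 = 28.
Since φ is multiplicative, φ(416585) = 4 · 156 · 16 · 28 = 279552.

279552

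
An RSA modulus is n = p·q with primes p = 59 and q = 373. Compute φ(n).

21576

φ(n) = (p − 1)(q − 1) = (59−1)(373−1) = 58·372 = 21576.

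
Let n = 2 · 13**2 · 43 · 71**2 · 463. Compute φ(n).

15044309280

φ(33922108922) = 33922108922 · (1 − 1/2) · (1 − 1/13) · (1 − 1/43) · (1 − 1/71) · (1 − 1/463)
       = 33922108922 · 16299360/36752014 = 15044309280.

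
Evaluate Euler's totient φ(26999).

21168

Prime factorization: 26999 = 7^2 × 19 × 29.
φ(7^2) = 7^1·(7−1) = 7·6 = 42.
φ(19) = 19 − 1 = 18.
φ(29) = 29 − 1 = 28.
φ(26999) = 42 × 18 × 28 = 21168.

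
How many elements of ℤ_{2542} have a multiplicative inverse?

1200

2542 = 2 × 31 × 41.
φ(2542) = 2542 · (1 − 1/2) · (1 − 1/31) · (1 − 1/41)
       = 2542 · 1200/2542 = 1200.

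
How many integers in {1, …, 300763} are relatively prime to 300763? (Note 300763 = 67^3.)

296274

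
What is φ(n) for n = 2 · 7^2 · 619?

φ(60662) = 60662 · (1 − 1/2) · (1 − 1/7) · (1 − 1/619)
       = 60662 · 3708/8666 = 25956.

25956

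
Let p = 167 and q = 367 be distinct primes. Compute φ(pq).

φ(pq) = (p−1)(q−1) = 166 · 366 = 60756.

60756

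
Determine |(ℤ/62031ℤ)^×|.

62031 = 3 × 23 × 29 × 31.
φ(3) = 3 − 1 = 2.
φ(23) = 23 − 1 = 22.
φ(29) = 29 − 1 = 28.
φ(31) = 31 − 1 = 30.
Since φ is multiplicative, φ(62031) = 2 · 22 · 28 · 30 = 36960.

36960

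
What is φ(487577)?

413952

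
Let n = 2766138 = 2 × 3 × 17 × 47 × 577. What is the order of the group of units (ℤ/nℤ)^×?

847872

φ(2) = 2 − 1 = 1.
φ(3) = 3 − 1 = 2.
φ(17) = 17 − 1 = 16.
φ(47) = 47 − 1 = 46.
φ(577) = 577 − 1 = 576.
Since φ is multiplicative, φ(2766138) = 1 · 2 · 16 · 46 · 576 = 847872.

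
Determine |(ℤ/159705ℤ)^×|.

67392

First factor: 159705 = 3^3 · 5 · 7 · 13^2.
φ(3^3) = 3^3 − 3^2 = 27 − 9 = 18.
φ(5) = 5 − 1 = 4.
φ(7) = 7 − 1 = 6.
φ(13^2) = 13^1·(13−1) = 13·12 = 156.
Multiply: 18 · 4 · 6 · 156 = 67392.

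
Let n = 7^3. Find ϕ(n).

294

φ(7^3) = 7^2·(7−1) = 49·6 = 294.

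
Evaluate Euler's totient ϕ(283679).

283679 = 11 · 17 · 37 · 41.
φ(283679) = 283679 · (1 − 1/11) · (1 − 1/17) · (1 − 1/37) · (1 − 1/41)
       = 283679 · 230400/283679 = 230400.

230400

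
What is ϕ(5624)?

2592

Prime factorization: 5624 = 2**3 · 19 · 37.
φ(5624) = 5624 · (1 − 1/2) · (1 − 1/19) · (1 − 1/37)
       = 5624 · 648/1406 = 2592.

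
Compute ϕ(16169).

14256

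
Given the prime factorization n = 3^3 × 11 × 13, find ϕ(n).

2160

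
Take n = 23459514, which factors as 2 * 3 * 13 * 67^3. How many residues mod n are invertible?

φ(2) = 2 − 1 = 1.
φ(3) = 3 − 1 = 2.
φ(13) = 13 − 1 = 12.
φ(67^3) = 67^2·(67−1) = 4489·66 = 296274.
φ(23459514) = 1 × 2 × 12 × 296274 = 7110576.

7110576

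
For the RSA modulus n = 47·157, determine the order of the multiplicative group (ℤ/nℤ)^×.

φ(pq) = (p−1)(q−1) = 46 · 156 = 7176.

7176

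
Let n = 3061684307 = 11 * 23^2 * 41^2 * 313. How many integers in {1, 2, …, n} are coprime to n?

2589100800

φ(3061684307) = 3061684307 · (1 − 1/11) · (1 − 1/23) · (1 − 1/41) · (1 − 1/313)
       = 3061684307 · 2745600/3246749 = 2589100800.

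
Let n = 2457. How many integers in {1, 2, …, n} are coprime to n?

1296

Prime factorization: 2457 = 3**3 * 7 * 13.
φ(3^3) = 3^3 − 3^2 = 27 − 9 = 18.
φ(7) = 7 − 1 = 6.
φ(13) = 13 − 1 = 12.
Since φ is multiplicative, φ(2457) = 18 · 6 · 12 = 1296.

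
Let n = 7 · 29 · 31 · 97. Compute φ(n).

483840

φ(7) = 7 − 1 = 6.
φ(29) = 29 − 1 = 28.
φ(31) = 31 − 1 = 30.
φ(97) = 97 − 1 = 96.
φ(610421) = 6 × 28 × 30 × 96 = 483840.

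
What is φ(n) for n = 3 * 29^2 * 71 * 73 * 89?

φ(3) = 3 − 1 = 2.
φ(29^2) = 29^1·(29−1) = 29·28 = 812.
φ(71) = 71 − 1 = 70.
φ(73) = 73 − 1 = 72.
φ(89) = 89 − 1 = 88.
Multiply: 2 · 812 · 70 · 72 · 88 = 720276480.

720276480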